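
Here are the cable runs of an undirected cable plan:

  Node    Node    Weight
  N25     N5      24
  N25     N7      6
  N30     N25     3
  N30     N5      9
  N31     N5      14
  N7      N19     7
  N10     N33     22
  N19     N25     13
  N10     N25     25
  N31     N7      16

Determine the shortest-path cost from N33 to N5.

Settle nodes by increasing distance from N33:
N33: 0
N10: 22  (via N33)
N25: 47  (via N10)
N30: 50  (via N25)
N7: 53  (via N25)
N5: 59  (via N30)
Shortest route: N33–N10–N25–N30–N5 = 59.

59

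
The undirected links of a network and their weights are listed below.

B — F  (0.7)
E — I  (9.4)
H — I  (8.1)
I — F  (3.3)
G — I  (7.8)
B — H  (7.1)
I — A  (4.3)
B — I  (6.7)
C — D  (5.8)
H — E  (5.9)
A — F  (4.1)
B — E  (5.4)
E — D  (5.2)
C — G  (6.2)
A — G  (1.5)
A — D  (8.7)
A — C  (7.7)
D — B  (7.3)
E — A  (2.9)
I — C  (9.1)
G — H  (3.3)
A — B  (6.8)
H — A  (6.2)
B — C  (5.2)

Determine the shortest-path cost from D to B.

Enumerating some paths:
D–C–B: 5.8+5.2 = 11
D–E–A–F–B: 5.2+2.9+4.1+0.7 = 12.9
D–E–B: 5.2+5.4 = 10.6
D–B: 7.3 = 7.3
Cheapest is D–B at 7.3.

7.3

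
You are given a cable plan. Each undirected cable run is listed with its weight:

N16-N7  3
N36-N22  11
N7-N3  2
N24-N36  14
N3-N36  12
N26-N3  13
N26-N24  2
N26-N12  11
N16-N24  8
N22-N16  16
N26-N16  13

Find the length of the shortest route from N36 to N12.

27

Running Dijkstra from N36:
N36: 0
N22: 11  (via N36)
N3: 12  (via N36)
N24: 14  (via N36)
N7: 14  (via N3)
N26: 16  (via N24)
N16: 17  (via N7)
N12: 27  (via N26)
Shortest route: N36–N24–N26–N12 = 27.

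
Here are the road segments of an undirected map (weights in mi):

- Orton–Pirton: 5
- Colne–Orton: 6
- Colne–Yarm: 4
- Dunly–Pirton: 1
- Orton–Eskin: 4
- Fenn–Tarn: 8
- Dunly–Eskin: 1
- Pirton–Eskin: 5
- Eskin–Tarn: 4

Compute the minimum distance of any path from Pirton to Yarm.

15 mi

Settle nodes by increasing distance from Pirton:
Pirton: 0
Dunly: 1  (via Pirton)
Eskin: 2  (via Dunly)
Orton: 5  (via Pirton)
Tarn: 6  (via Eskin)
Colne: 11  (via Orton)
Fenn: 14  (via Tarn)
Yarm: 15  (via Colne)
Shortest route: Pirton → Orton → Colne → Yarm = 15 mi.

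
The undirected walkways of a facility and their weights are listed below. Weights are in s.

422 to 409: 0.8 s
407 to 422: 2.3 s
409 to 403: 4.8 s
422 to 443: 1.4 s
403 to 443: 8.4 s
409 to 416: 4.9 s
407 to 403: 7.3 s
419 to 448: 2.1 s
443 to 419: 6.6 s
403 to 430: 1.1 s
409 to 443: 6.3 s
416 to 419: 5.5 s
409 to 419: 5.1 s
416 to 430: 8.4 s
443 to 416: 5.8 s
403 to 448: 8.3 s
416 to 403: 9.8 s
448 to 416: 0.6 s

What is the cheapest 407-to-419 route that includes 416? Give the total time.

10.7 s

Best 407 to 416: 407–422–409–416 costing 8
Shortest 416→419: 416–448–419 = 2.7
Total via 416: 8 + 2.7 = 10.7 s.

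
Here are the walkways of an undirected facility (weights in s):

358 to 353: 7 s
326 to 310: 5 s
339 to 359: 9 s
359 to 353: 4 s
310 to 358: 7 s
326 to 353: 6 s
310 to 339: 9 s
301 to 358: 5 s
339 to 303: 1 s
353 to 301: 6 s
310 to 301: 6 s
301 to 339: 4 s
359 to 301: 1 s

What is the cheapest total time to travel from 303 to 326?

Settle nodes by increasing distance from 303:
303: 0
339: 1  (via 303)
301: 5  (via 339)
359: 6  (via 301)
358: 10  (via 301)
353: 10  (via 359)
310: 10  (via 339)
326: 15  (via 310)
Shortest route: 303–339–310–326 = 15 s.

15 s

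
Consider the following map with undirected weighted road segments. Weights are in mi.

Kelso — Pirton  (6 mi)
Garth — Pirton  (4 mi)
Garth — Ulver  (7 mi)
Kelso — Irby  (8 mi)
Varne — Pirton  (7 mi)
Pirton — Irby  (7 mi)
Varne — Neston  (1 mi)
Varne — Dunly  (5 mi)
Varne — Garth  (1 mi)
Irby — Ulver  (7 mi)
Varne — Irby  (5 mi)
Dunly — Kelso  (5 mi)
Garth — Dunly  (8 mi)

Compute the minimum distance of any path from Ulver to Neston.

Settle nodes by increasing distance from Ulver:
Ulver: 0
Garth: 7  (via Ulver)
Irby: 7  (via Ulver)
Varne: 8  (via Garth)
Neston: 9  (via Varne)
Shortest route: Ulver → Garth → Varne → Neston = 9 mi.

9 mi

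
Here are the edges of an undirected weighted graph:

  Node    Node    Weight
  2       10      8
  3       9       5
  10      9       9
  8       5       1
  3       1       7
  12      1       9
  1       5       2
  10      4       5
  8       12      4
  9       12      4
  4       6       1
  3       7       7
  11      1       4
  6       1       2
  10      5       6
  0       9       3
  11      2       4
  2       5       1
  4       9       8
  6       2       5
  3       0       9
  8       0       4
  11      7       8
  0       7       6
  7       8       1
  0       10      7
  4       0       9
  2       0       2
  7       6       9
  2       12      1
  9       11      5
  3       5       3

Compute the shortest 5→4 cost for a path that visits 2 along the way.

7

Shortest 5→2: 5–2 = 1
Best 2 to 4: 2–6–4 costing 6
Total via 2: 1 + 6 = 7.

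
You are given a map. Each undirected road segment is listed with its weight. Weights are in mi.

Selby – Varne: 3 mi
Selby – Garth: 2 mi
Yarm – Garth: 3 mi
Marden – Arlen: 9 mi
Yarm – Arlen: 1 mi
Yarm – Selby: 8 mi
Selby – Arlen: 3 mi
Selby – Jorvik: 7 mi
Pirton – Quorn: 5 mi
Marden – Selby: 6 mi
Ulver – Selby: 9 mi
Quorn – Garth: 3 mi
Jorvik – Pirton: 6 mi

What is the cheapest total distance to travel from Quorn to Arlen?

Settle nodes by increasing distance from Quorn:
Quorn: 0
Garth: 3  (via Quorn)
Selby: 5  (via Garth)
Pirton: 5  (via Quorn)
Yarm: 6  (via Garth)
Arlen: 7  (via Yarm)
Shortest route: Quorn → Garth → Yarm → Arlen = 7 mi.

7 mi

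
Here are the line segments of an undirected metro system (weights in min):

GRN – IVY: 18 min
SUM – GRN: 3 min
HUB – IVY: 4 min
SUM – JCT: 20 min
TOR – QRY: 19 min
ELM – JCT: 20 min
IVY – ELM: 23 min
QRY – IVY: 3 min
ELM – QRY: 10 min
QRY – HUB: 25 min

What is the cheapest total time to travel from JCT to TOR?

Enumerating some paths:
JCT–ELM–QRY–TOR: 20+10+19 = 49
JCT–SUM–GRN–IVY–QRY–TOR: 20+3+18+3+19 = 63
The minimum is 49 min via JCT–ELM–QRY–TOR.

49 min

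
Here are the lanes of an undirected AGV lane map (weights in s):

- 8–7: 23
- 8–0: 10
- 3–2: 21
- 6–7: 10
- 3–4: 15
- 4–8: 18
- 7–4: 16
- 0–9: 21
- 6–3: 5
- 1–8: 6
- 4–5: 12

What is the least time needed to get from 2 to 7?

36 s

Enumerating some paths:
2 - 3 - 4 - 7: 21+15+16 = 52
2 - 3 - 6 - 7: 21+5+10 = 36
Cheapest is 2 - 3 - 6 - 7 at 36 s.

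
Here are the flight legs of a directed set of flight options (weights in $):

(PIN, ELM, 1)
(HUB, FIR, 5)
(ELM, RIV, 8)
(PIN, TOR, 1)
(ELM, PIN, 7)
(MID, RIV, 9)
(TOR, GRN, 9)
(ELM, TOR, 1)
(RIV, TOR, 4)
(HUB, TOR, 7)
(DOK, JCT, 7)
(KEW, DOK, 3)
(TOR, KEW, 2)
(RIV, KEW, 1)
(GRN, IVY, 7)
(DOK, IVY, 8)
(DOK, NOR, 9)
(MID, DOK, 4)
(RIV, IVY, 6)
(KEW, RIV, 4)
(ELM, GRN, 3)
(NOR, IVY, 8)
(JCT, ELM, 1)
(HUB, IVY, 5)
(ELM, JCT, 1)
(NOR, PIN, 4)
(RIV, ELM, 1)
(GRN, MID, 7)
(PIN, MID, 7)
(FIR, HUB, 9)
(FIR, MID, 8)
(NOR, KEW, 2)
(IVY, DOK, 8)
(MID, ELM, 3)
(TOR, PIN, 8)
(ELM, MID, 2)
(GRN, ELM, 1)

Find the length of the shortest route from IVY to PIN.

Enumerating some paths:
IVY - DOK - JCT - ELM - TOR - PIN: 8+7+1+1+8 = 25
IVY - DOK - NOR - KEW - RIV - ELM - PIN: 8+9+2+4+1+7 = 31
IVY - DOK - NOR - PIN: 8+9+4 = 21
IVY - DOK - JCT - ELM - PIN: 8+7+1+7 = 23
Cheapest is IVY - DOK - NOR - PIN at $21.

$21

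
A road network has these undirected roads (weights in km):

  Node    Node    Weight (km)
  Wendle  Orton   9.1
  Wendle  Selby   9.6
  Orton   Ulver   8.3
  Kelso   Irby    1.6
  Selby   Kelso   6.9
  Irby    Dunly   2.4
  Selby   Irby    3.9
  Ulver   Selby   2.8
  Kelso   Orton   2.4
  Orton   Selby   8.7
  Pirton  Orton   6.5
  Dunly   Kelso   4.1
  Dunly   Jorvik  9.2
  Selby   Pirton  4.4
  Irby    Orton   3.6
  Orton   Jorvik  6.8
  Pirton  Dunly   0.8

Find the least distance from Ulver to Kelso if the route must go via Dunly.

Shortest Ulver→Dunly: Ulver–Selby–Pirton–Dunly = 8
Best Dunly to Kelso: Dunly–Irby–Kelso costing 4
Total via Dunly: 8 + 4 = 12 km.

12 km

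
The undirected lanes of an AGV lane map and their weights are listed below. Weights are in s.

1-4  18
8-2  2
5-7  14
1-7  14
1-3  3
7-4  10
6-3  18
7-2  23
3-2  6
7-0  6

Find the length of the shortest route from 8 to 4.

Enumerating some paths:
8 → 2 → 7 → 4: 2+23+10 = 35
8 → 2 → 3 → 1 → 7 → 4: 2+6+3+14+10 = 35
8 → 2 → 3 → 1 → 4: 2+6+3+18 = 29
8 → 2 → 7 → 1 → 4: 2+23+14+18 = 57
Cheapest is 8 → 2 → 3 → 1 → 4 at 29 s.

29 s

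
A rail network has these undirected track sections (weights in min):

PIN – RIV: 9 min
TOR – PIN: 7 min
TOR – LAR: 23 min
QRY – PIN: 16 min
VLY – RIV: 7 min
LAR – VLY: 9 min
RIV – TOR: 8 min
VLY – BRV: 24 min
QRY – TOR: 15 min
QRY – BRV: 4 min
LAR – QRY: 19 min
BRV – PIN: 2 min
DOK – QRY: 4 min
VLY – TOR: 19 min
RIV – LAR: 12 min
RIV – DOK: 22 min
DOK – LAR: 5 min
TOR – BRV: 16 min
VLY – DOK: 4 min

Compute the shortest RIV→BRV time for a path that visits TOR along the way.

Best RIV to TOR: RIV–TOR costing 8
Best TOR to BRV: TOR–PIN–BRV costing 9
Total via TOR: 8 + 9 = 17 min.

17 min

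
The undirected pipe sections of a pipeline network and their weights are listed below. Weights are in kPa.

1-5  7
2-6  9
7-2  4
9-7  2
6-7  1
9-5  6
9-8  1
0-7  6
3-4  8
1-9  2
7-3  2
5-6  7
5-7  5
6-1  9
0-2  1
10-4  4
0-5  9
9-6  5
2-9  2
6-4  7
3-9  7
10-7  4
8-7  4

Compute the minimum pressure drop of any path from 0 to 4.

Compare a few routes:
0–7–10–4: 6+4+4 = 14
0–2–7–6–4: 1+4+1+7 = 13
Cheapest is 0–2–7–6–4 at 13 kPa.

13 kPa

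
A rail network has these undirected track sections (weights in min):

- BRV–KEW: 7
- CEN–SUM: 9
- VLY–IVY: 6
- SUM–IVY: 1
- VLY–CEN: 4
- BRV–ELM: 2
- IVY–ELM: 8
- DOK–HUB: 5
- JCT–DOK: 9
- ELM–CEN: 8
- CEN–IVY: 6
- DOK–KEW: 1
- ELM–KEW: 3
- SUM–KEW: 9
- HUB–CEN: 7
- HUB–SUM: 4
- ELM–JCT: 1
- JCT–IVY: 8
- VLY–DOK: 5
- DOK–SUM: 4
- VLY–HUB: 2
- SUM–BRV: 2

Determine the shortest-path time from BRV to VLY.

Compare a few routes:
BRV–ELM–KEW–DOK–VLY: 2+3+1+5 = 11
BRV–SUM–HUB–VLY: 2+4+2 = 8
BRV–SUM–IVY–VLY: 2+1+6 = 9
The minimum is 8 min via BRV–SUM–HUB–VLY.

8 min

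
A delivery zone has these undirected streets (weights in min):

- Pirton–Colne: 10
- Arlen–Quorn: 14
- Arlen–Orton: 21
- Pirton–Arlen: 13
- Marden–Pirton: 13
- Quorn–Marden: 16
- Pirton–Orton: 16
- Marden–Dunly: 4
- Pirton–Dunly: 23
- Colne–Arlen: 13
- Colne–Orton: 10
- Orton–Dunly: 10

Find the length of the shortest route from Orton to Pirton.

Compare a few routes:
Orton - Pirton: 16 = 16
Orton - Dunly - Marden - Pirton: 10+4+13 = 27
Orton - Colne - Pirton: 10+10 = 20
Cheapest is Orton - Pirton at 16 min.

16 min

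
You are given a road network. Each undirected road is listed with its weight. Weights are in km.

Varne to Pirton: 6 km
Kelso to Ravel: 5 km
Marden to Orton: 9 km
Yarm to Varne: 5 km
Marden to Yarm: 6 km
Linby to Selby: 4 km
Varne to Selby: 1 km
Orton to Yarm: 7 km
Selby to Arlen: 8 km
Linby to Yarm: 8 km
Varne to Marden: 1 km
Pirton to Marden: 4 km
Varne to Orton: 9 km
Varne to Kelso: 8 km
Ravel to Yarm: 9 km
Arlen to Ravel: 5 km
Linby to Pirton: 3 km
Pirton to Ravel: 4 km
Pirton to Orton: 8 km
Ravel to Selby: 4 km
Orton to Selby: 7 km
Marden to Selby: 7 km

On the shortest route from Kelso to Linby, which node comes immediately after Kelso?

Enumerating some paths:
Kelso–Varne–Selby–Linby: 8+1+4 = 13
Kelso–Ravel–Selby–Linby: 5+4+4 = 13
Kelso–Ravel–Pirton–Linby: 5+4+3 = 12
Cheapest is Kelso–Ravel–Pirton–Linby at 12 km.
So from Kelso the first move is to Ravel.

Ravel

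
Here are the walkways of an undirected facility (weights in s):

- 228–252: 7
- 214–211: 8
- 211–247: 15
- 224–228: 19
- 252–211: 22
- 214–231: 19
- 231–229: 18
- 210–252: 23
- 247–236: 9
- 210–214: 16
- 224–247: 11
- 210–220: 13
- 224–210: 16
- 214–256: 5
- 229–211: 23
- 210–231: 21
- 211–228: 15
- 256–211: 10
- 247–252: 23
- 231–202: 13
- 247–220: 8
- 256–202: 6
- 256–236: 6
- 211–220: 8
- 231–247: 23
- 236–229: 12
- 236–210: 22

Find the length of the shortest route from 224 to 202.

Candidate routes:
224–247–236–256–202: 11+9+6+6 = 32
224–247–211–256–202: 11+15+10+6 = 42
Cheapest is 224–247–236–256–202 at 32 s.

32 s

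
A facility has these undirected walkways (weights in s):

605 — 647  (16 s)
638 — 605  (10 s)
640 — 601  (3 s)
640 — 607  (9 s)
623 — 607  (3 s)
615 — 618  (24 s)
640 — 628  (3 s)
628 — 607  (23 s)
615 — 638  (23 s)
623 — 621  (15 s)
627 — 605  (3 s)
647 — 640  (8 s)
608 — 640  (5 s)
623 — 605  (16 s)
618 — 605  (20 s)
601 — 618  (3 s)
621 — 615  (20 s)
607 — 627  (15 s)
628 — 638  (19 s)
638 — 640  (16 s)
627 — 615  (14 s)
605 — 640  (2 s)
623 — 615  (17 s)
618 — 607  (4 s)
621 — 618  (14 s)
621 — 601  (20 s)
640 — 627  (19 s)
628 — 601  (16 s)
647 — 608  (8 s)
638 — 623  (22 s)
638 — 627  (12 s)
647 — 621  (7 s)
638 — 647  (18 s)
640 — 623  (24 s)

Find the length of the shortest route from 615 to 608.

24 s

Candidate routes:
615 - 621 - 647 - 608: 20+7+8 = 35
615 - 627 - 605 - 640 - 608: 14+3+2+5 = 24
615 - 623 - 607 - 640 - 608: 17+3+9+5 = 34
Cheapest is 615 - 627 - 605 - 640 - 608 at 24 s.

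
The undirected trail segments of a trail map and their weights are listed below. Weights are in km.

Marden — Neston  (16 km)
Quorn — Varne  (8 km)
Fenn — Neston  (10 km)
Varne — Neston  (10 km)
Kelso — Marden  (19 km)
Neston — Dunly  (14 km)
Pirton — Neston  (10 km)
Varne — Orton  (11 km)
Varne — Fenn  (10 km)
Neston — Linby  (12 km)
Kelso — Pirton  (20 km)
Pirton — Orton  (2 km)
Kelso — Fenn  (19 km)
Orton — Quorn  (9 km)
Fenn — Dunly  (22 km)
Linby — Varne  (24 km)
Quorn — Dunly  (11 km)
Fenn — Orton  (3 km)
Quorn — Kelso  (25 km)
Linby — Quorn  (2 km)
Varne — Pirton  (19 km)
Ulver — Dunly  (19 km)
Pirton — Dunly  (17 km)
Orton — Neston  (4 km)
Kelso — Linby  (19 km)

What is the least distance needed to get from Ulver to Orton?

Running Dijkstra from Ulver:
Ulver: 0
Dunly: 19  (via Ulver)
Quorn: 30  (via Dunly)
Linby: 32  (via Quorn)
Neston: 33  (via Dunly)
Pirton: 36  (via Dunly)
Orton: 37  (via Neston)
Shortest route: Ulver–Dunly–Neston–Orton = 37 km.

37 km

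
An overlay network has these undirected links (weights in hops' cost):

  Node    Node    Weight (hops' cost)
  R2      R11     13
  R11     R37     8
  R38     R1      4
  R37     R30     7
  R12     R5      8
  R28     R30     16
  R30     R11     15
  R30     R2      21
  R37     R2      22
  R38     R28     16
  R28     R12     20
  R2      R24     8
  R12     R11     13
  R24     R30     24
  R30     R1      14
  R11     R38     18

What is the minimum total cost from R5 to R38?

39 hops' cost

Shortest distances from R5:
R5: 0
R12: 8  (via R5)
R11: 21  (via R12)
R28: 28  (via R12)
R37: 29  (via R11)
R2: 34  (via R11)
R30: 36  (via R11)
R38: 39  (via R11)
Shortest route: R5–R12–R11–R38 = 39 hops' cost.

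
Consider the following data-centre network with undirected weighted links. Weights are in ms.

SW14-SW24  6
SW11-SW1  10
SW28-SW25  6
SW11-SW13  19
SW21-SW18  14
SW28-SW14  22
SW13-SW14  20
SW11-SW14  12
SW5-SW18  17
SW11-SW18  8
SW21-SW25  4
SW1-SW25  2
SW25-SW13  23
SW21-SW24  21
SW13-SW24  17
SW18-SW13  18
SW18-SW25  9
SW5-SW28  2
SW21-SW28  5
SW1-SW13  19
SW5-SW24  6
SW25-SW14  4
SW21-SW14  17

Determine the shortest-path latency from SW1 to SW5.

10 ms

Candidate routes:
SW1 → SW25 → SW21 → SW28 → SW5: 2+4+5+2 = 13
SW1 → SW25 → SW28 → SW5: 2+6+2 = 10
The minimum is 10 ms via SW1 → SW25 → SW28 → SW5.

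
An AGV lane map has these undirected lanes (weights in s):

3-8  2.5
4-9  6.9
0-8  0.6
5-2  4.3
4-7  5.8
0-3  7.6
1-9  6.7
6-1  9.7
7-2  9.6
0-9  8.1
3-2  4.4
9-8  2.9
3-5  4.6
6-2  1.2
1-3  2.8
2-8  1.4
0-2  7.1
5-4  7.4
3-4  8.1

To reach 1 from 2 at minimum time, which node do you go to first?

Enumerating some paths:
2 → 3 → 1: 4.4+2.8 = 7.2
2 → 8 → 3 → 1: 1.4+2.5+2.8 = 6.7
Cheapest is 2 → 8 → 3 → 1 at 6.7 s.
So from 2 the first move is to 8.

8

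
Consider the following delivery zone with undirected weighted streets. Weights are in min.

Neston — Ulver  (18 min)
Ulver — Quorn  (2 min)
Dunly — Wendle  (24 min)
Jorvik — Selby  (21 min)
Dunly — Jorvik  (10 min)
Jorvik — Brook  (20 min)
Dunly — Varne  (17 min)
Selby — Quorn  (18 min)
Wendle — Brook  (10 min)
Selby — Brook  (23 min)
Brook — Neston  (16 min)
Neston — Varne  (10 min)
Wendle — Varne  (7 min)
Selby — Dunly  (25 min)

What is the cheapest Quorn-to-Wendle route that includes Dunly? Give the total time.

Shortest Quorn→Dunly: Quorn → Selby → Dunly = 43
Shortest Dunly→Wendle: Dunly → Wendle = 24
Total via Dunly: 43 + 24 = 67 min.

67 min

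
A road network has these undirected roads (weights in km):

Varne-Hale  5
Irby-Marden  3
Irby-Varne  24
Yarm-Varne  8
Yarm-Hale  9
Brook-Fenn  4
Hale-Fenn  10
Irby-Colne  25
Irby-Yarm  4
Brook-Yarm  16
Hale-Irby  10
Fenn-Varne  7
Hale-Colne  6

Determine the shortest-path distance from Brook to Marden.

23 km

Running Dijkstra from Brook:
Brook: 0
Fenn: 4  (via Brook)
Varne: 11  (via Fenn)
Hale: 14  (via Fenn)
Yarm: 16  (via Brook)
Colne: 20  (via Hale)
Irby: 20  (via Yarm)
Marden: 23  (via Irby)
Shortest route: Brook → Yarm → Irby → Marden = 23 km.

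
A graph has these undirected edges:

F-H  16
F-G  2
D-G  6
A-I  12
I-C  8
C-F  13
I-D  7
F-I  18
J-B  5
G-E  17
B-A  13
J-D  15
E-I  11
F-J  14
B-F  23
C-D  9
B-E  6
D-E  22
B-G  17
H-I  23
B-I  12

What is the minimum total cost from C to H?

Running Dijkstra from C:
C: 0
I: 8  (via C)
D: 9  (via C)
F: 13  (via C)
G: 15  (via D)
E: 19  (via I)
A: 20  (via I)
B: 20  (via I)
J: 24  (via D)
H: 29  (via F)
Shortest route: C–F–H = 29.

29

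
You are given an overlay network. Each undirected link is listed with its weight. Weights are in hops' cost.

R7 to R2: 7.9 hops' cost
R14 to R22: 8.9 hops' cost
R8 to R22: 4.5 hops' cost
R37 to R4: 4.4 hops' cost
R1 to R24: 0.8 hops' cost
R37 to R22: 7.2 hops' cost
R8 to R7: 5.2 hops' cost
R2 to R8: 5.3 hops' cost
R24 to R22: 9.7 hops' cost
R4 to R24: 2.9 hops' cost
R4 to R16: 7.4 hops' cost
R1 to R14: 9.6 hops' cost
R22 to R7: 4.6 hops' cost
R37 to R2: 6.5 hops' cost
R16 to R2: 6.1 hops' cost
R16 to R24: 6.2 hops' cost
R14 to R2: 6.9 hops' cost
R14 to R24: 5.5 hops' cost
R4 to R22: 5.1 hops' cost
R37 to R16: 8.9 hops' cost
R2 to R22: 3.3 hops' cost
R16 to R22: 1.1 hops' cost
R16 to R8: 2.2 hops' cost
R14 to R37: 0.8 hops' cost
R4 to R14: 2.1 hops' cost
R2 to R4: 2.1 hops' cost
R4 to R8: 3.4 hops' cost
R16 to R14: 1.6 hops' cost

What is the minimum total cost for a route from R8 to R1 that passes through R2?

Shortest R8→R2: R8–R2 = 5.3
Shortest R2→R1: R2–R4–R24–R1 = 5.8
Total via R2: 5.3 + 5.8 = 11.1 hops' cost.

11.1 hops' cost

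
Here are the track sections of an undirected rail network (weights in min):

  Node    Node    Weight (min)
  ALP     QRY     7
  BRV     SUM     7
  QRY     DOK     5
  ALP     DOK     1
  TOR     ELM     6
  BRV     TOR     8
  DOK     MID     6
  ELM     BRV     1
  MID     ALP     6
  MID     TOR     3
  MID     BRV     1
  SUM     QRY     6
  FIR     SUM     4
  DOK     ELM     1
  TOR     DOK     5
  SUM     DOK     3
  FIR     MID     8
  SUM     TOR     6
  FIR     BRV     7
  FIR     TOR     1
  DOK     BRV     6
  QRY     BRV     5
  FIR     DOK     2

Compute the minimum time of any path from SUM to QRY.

6 min

Running Dijkstra from SUM:
SUM: 0
DOK: 3  (via SUM)
ELM: 4  (via DOK)
FIR: 4  (via SUM)
ALP: 4  (via DOK)
TOR: 5  (via FIR)
BRV: 5  (via ELM)
MID: 6  (via BRV)
QRY: 6  (via SUM)
Shortest route: SUM–QRY = 6 min.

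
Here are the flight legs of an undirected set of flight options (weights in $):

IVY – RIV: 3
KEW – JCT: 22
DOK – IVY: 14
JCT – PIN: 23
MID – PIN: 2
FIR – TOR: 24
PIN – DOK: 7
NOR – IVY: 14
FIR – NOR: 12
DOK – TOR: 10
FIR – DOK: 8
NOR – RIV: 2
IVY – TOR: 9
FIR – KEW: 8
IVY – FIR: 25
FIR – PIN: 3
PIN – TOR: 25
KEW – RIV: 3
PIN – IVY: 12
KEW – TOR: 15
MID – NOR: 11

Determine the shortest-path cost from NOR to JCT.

Compare a few routes:
NOR–RIV–KEW–JCT: 2+3+22 = 27
NOR–MID–PIN–JCT: 11+2+23 = 36
The minimum is $27 via NOR–RIV–KEW–JCT.

$27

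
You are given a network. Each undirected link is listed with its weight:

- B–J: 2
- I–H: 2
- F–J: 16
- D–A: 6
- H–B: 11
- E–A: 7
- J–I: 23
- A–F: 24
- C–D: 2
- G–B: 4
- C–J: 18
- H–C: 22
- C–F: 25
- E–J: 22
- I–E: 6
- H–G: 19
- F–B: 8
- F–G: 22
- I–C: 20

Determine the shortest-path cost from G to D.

Shortest distances from G:
G: 0
B: 4  (via G)
J: 6  (via B)
F: 12  (via B)
H: 15  (via B)
I: 17  (via H)
E: 23  (via I)
C: 24  (via J)
D: 26  (via C)
Shortest route: G → B → J → C → D = 26.

26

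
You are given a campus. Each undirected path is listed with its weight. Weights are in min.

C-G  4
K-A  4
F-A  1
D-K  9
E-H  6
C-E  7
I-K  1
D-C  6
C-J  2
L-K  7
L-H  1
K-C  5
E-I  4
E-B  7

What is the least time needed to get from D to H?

17 min

Running Dijkstra from D:
D: 0
C: 6  (via D)
J: 8  (via C)
K: 9  (via D)
G: 10  (via C)
I: 10  (via K)
A: 13  (via K)
E: 13  (via C)
F: 14  (via A)
L: 16  (via K)
H: 17  (via L)
Shortest route: D–K–L–H = 17 min.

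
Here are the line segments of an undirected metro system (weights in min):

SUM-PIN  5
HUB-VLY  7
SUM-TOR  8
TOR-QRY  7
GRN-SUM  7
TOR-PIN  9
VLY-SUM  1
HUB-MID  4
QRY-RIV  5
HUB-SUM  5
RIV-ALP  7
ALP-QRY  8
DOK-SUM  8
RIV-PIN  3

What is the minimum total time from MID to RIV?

17 min

Settle nodes by increasing distance from MID:
MID: 0
HUB: 4  (via MID)
SUM: 9  (via HUB)
VLY: 10  (via SUM)
PIN: 14  (via SUM)
GRN: 16  (via SUM)
TOR: 17  (via SUM)
RIV: 17  (via PIN)
Shortest route: MID → HUB → SUM → PIN → RIV = 17 min.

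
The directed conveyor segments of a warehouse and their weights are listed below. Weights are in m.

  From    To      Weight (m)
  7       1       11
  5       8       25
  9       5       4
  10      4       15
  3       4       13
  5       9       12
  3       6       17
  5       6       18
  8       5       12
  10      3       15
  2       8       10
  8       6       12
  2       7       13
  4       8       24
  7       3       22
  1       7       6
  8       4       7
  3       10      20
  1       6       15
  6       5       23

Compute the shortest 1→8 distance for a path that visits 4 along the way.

Best 1 to 4: 1–7–3–4 costing 41
Best 4 to 8: 4–8 costing 24
Total via 4: 41 + 24 = 65 m.

65 m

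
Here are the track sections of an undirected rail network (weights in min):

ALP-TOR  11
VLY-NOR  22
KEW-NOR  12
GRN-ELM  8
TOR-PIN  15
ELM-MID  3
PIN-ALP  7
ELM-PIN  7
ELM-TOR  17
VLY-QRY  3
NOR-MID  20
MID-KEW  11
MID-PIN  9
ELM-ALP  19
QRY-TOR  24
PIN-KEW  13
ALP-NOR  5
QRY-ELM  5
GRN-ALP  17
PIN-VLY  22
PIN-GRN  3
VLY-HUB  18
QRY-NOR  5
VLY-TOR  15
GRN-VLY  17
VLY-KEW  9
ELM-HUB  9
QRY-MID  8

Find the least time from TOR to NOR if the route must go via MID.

33 min

Shortest TOR→MID: TOR–ELM–MID = 20
Shortest MID→NOR: MID–QRY–NOR = 13
Total via MID: 20 + 13 = 33 min.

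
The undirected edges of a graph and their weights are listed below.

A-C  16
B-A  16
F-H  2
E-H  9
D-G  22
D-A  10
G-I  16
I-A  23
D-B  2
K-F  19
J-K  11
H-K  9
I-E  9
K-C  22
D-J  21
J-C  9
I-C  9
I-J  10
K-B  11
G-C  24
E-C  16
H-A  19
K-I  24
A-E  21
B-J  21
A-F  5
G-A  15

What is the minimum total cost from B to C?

28

Running Dijkstra from B:
B: 0
D: 2  (via B)
K: 11  (via B)
A: 12  (via D)
F: 17  (via A)
H: 19  (via F)
J: 21  (via B)
G: 24  (via D)
C: 28  (via A)
Shortest route: B → D → A → C = 28.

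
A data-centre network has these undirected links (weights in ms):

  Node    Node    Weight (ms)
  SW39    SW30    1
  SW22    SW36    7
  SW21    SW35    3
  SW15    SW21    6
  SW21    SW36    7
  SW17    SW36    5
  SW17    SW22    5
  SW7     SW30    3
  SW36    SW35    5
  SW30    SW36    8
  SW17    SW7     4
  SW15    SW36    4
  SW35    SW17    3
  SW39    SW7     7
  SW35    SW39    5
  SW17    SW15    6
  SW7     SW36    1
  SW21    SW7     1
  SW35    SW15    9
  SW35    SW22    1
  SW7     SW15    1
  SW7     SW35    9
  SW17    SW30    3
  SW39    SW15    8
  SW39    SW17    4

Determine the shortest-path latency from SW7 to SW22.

Candidate routes:
SW7 → SW17 → SW35 → SW22: 4+3+1 = 8
SW7 → SW21 → SW35 → SW22: 1+3+1 = 5
SW7 → SW36 → SW35 → SW22: 1+5+1 = 7
Cheapest is SW7 → SW21 → SW35 → SW22 at 5 ms.

5 ms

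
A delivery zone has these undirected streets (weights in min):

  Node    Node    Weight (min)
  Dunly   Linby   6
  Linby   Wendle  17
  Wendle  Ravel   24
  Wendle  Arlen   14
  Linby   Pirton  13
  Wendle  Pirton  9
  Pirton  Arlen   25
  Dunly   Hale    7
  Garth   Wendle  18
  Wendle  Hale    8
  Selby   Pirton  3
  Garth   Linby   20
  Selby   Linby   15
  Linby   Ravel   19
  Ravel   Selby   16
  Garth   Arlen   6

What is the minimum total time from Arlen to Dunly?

29 min

Shortest distances from Arlen:
Arlen: 0
Garth: 6  (via Arlen)
Wendle: 14  (via Arlen)
Hale: 22  (via Wendle)
Pirton: 23  (via Wendle)
Selby: 26  (via Pirton)
Linby: 26  (via Garth)
Dunly: 29  (via Hale)
Shortest route: Arlen → Wendle → Hale → Dunly = 29 min.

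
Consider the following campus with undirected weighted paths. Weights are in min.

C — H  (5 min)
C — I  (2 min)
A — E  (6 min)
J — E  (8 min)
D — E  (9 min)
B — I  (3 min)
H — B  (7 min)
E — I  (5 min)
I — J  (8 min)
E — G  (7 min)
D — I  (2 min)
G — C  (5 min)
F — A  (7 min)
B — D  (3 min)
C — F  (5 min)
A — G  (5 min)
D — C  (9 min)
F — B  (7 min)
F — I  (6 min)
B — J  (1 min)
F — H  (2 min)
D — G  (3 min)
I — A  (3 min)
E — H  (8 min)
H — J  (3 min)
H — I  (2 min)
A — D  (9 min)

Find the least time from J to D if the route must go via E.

Shortest J→E: J → E = 8
Shortest E→D: E → I → D = 7
Total via E: 8 + 7 = 15 min.

15 min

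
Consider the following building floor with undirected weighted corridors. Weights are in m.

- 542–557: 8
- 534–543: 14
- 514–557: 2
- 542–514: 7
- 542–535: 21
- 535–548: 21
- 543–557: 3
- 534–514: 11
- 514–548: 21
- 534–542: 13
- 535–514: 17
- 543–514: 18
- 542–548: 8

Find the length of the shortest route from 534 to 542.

13 m

Running Dijkstra from 534:
534: 0
514: 11  (via 534)
542: 13  (via 534)
Shortest route: 534 → 542 = 13 m.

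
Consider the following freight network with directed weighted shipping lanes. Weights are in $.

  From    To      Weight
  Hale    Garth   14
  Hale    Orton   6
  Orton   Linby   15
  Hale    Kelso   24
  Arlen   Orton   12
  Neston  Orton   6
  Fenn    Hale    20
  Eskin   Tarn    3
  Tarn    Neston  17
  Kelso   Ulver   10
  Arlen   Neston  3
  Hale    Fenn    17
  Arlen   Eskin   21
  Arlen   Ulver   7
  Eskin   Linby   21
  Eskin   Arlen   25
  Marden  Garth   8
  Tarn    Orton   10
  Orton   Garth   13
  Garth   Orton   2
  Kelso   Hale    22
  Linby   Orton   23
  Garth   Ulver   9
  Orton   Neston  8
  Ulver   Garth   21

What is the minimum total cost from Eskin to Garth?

$26

Running Dijkstra from Eskin:
Eskin: 0
Tarn: 3  (via Eskin)
Orton: 13  (via Tarn)
Neston: 20  (via Tarn)
Linby: 21  (via Eskin)
Arlen: 25  (via Eskin)
Garth: 26  (via Orton)
Shortest route: Eskin–Tarn–Orton–Garth = $26.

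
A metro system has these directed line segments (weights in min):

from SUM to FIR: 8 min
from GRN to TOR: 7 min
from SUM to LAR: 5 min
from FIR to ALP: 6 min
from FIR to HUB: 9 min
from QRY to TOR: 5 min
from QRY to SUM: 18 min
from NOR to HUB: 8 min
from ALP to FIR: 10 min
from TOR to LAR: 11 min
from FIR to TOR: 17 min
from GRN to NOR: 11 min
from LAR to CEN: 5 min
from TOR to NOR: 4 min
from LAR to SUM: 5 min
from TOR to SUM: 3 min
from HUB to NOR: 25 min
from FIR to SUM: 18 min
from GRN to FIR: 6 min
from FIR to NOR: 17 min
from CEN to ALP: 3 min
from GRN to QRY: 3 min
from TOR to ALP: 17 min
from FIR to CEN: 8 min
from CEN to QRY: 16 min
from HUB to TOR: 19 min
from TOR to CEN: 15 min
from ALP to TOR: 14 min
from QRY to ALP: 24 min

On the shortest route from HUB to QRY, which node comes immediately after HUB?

TOR

Compare a few routes:
HUB → TOR → CEN → QRY: 19+15+16 = 50
HUB → TOR → LAR → CEN → QRY: 19+11+5+16 = 51
HUB → TOR → SUM → FIR → CEN → QRY: 19+3+8+8+16 = 54
HUB → TOR → SUM → LAR → CEN → QRY: 19+3+5+5+16 = 48
Cheapest is HUB → TOR → SUM → LAR → CEN → QRY at 48 min.
So from HUB the first move is to TOR.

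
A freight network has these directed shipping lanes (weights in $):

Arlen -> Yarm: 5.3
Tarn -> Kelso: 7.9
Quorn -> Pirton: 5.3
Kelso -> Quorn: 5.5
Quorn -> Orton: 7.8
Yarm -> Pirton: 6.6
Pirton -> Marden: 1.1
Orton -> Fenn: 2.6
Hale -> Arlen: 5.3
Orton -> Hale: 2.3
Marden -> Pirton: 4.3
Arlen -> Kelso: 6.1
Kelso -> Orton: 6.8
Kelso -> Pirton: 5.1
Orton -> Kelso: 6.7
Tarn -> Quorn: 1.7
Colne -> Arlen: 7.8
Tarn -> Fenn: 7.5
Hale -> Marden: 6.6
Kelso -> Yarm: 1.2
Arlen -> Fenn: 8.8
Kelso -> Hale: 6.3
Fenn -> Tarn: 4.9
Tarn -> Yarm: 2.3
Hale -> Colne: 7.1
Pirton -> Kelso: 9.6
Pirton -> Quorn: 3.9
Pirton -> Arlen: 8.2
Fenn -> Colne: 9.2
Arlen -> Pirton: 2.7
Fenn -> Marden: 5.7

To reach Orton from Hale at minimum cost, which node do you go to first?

Arlen

Enumerating some paths:
Hale–Arlen–Pirton–Quorn–Orton: 5.3+2.7+3.9+7.8 = 19.7
Hale–Arlen–Pirton–Kelso–Orton: 5.3+2.7+9.6+6.8 = 24.4
Hale–Arlen–Kelso–Orton: 5.3+6.1+6.8 = 18.2
Hale–Marden–Pirton–Quorn–Orton: 6.6+4.3+3.9+7.8 = 22.6
Cheapest is Hale–Arlen–Kelso–Orton at $18.2.
So from Hale the first move is to Arlen.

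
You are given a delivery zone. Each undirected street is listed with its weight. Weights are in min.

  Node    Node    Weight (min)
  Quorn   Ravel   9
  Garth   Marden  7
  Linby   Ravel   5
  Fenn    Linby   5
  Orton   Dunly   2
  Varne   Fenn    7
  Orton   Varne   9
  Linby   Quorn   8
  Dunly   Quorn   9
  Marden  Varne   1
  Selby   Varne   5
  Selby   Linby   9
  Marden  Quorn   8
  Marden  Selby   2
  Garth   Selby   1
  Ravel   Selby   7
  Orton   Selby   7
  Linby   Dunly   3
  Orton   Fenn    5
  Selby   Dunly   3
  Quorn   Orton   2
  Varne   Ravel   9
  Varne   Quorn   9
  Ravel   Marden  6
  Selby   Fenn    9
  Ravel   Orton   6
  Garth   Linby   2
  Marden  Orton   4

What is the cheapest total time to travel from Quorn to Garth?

8 min

Running Dijkstra from Quorn:
Quorn: 0
Orton: 2  (via Quorn)
Dunly: 4  (via Orton)
Marden: 6  (via Orton)
Selby: 7  (via Dunly)
Varne: 7  (via Marden)
Fenn: 7  (via Orton)
Linby: 7  (via Dunly)
Garth: 8  (via Selby)
Shortest route: Quorn–Orton–Dunly–Selby–Garth = 8 min.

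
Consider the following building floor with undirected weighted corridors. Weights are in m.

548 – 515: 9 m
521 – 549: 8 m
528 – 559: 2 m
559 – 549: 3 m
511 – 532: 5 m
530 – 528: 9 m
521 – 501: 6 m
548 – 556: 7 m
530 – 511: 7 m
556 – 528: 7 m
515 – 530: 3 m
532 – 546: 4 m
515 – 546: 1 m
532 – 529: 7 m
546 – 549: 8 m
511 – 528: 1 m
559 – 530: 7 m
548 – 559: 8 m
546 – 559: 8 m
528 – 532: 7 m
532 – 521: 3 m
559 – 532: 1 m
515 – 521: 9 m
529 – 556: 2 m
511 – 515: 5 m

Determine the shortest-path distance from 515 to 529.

Enumerating some paths:
515 - 546 - 532 - 529: 1+4+7 = 12
515 - 546 - 532 - 559 - 528 - 556 - 529: 1+4+1+2+7+2 = 17
515 - 511 - 528 - 559 - 532 - 529: 5+1+2+1+7 = 16
515 - 511 - 528 - 556 - 529: 5+1+7+2 = 15
The minimum is 12 m via 515 - 546 - 532 - 529.

12 m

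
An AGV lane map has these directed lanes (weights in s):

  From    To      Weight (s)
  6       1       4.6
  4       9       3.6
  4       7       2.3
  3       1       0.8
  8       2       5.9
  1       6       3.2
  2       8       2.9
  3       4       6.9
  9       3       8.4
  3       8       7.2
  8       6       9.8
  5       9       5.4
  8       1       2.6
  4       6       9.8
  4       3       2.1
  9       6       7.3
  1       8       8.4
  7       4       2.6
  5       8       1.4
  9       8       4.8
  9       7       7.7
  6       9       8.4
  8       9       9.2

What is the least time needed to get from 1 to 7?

19.3 s

Compare a few routes:
1–8–9–7: 8.4+9.2+7.7 = 25.3
1–6–9–7: 3.2+8.4+7.7 = 19.3
1–6–9–3–4–7: 3.2+8.4+8.4+6.9+2.3 = 29.2
Cheapest is 1–6–9–7 at 19.3 s.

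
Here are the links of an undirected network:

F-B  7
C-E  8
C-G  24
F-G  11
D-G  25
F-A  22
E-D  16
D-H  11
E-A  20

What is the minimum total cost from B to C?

42

Settle nodes by increasing distance from B:
B: 0
F: 7  (via B)
G: 18  (via F)
A: 29  (via F)
C: 42  (via G)
Shortest route: B–F–G–C = 42.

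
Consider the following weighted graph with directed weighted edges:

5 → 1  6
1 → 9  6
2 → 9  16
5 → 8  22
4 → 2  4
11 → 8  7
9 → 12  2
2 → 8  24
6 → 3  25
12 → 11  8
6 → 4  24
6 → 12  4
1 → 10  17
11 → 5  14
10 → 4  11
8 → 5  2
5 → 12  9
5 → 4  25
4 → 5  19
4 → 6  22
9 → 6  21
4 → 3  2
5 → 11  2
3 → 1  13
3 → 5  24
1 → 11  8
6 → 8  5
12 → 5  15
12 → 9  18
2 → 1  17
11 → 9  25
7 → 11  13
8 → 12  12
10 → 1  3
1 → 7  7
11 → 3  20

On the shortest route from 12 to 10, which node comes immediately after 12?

Candidate routes:
12 → 11 → 3 → 1 → 10: 8+20+13+17 = 58
12 → 11 → 5 → 1 → 10: 8+14+6+17 = 45
12 → 11 → 8 → 5 → 1 → 10: 8+7+2+6+17 = 40
12 → 5 → 1 → 10: 15+6+17 = 38
Cheapest is 12 → 5 → 1 → 10 at 38.
So from 12 the first move is to 5.

5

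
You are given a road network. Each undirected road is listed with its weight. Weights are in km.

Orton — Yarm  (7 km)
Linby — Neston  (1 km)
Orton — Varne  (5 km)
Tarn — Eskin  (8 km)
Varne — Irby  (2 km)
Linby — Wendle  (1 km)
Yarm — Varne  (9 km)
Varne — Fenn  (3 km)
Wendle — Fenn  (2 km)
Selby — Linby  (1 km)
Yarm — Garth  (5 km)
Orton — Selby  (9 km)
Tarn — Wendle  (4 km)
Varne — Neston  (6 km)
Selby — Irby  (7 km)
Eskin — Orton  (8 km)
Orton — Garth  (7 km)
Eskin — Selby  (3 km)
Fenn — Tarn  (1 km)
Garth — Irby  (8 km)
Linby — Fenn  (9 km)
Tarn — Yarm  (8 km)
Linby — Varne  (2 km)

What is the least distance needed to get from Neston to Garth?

Candidate routes:
Neston - Linby - Wendle - Fenn - Varne - Irby - Garth: 1+1+2+3+2+8 = 17
Neston - Varne - Irby - Garth: 6+2+8 = 16
Neston - Linby - Varne - Irby - Garth: 1+2+2+8 = 13
Neston - Linby - Varne - Orton - Garth: 1+2+5+7 = 15
The minimum is 13 km via Neston - Linby - Varne - Irby - Garth.

13 km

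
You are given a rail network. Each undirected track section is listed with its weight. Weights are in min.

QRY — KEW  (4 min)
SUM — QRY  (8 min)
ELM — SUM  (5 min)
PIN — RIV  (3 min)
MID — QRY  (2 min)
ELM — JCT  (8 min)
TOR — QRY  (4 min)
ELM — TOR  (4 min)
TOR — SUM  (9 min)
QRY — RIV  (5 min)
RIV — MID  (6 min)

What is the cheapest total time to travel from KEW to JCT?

Running Dijkstra from KEW:
KEW: 0
QRY: 4  (via KEW)
MID: 6  (via QRY)
TOR: 8  (via QRY)
RIV: 9  (via QRY)
SUM: 12  (via QRY)
PIN: 12  (via RIV)
ELM: 12  (via TOR)
JCT: 20  (via ELM)
Shortest route: KEW → QRY → TOR → ELM → JCT = 20 min.

20 min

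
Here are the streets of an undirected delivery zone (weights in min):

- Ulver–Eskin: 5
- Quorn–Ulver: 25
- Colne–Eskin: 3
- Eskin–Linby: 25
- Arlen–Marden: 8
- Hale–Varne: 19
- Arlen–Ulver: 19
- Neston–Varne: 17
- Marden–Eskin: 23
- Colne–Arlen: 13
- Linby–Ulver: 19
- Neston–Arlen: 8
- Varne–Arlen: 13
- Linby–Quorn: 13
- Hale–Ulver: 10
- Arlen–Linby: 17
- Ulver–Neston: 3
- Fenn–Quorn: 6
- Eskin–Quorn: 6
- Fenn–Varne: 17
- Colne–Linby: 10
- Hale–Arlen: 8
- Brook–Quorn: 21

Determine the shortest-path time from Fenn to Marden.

35 min

Compare a few routes:
Fenn → Varne → Arlen → Marden: 17+13+8 = 38
Fenn → Quorn → Eskin → Colne → Arlen → Marden: 6+6+3+13+8 = 36
Fenn → Quorn → Eskin → Marden: 6+6+23 = 35
Fenn → Quorn → Eskin → Ulver → Neston → Arlen → Marden: 6+6+5+3+8+8 = 36
Cheapest is Fenn → Quorn → Eskin → Marden at 35 min.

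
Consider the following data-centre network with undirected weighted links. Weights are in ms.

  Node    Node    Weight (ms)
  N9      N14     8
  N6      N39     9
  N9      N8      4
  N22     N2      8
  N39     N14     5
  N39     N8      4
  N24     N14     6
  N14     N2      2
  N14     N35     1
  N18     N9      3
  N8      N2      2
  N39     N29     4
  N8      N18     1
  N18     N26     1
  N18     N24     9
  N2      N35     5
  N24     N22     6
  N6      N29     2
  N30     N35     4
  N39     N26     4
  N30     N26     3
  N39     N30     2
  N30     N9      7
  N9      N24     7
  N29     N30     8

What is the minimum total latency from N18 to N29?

Compare a few routes:
N18 → N26 → N39 → N29: 1+4+4 = 9
N18 → N26 → N30 → N29: 1+3+8 = 12
N18 → N26 → N30 → N39 → N29: 1+3+2+4 = 10
The minimum is 9 ms via N18 → N26 → N39 → N29.

9 ms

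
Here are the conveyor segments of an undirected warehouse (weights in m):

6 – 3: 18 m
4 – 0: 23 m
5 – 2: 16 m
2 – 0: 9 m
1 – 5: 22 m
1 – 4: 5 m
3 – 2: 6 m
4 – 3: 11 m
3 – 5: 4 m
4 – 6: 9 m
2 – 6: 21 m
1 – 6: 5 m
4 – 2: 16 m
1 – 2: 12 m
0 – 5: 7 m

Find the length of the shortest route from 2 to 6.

Settle nodes by increasing distance from 2:
2: 0
3: 6  (via 2)
0: 9  (via 2)
5: 10  (via 3)
1: 12  (via 2)
4: 16  (via 2)
6: 17  (via 1)
Shortest route: 2–1–6 = 17 m.

17 m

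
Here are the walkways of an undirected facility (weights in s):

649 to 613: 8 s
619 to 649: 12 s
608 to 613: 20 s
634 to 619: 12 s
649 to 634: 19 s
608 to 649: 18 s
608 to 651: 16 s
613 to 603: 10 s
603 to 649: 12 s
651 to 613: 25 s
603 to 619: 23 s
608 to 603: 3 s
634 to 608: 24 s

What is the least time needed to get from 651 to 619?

Shortest distances from 651:
651: 0
608: 16  (via 651)
603: 19  (via 608)
613: 25  (via 651)
649: 31  (via 603)
634: 40  (via 608)
619: 42  (via 603)
Shortest route: 651 → 608 → 603 → 619 = 42 s.

42 s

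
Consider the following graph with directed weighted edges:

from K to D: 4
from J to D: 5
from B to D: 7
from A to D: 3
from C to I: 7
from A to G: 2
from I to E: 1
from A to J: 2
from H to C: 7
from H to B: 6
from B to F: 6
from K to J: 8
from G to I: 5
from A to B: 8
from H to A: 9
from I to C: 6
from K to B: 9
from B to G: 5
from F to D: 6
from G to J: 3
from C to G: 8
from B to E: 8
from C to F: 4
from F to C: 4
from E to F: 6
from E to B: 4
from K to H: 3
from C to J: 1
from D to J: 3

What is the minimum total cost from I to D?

12

Shortest distances from I:
I: 0
E: 1  (via I)
B: 5  (via E)
C: 6  (via I)
F: 7  (via E)
J: 7  (via C)
G: 10  (via B)
D: 12  (via B)
Shortest route: I → E → B → D = 12.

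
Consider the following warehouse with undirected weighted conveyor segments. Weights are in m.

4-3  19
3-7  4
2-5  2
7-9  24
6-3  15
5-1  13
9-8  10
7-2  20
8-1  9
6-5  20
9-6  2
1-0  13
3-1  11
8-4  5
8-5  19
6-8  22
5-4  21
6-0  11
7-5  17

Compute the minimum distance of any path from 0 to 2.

28 m

Shortest distances from 0:
0: 0
6: 11  (via 0)
1: 13  (via 0)
9: 13  (via 6)
8: 22  (via 1)
3: 24  (via 1)
5: 26  (via 1)
4: 27  (via 8)
2: 28  (via 5)
Shortest route: 0 → 1 → 5 → 2 = 28 m.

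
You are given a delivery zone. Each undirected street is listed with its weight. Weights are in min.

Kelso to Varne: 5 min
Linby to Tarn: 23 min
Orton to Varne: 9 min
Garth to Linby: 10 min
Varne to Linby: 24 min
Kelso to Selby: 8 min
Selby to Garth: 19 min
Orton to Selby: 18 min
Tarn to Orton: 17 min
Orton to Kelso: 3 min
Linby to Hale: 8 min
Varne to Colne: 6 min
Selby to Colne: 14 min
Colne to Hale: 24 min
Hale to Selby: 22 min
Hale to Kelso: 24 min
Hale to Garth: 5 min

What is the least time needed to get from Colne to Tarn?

31 min

Candidate routes:
Colne - Selby - Orton - Tarn: 14+18+17 = 49
Colne - Varne - Orton - Tarn: 6+9+17 = 32
Colne - Selby - Kelso - Orton - Tarn: 14+8+3+17 = 42
Colne - Varne - Kelso - Orton - Tarn: 6+5+3+17 = 31
The minimum is 31 min via Colne - Varne - Kelso - Orton - Tarn.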